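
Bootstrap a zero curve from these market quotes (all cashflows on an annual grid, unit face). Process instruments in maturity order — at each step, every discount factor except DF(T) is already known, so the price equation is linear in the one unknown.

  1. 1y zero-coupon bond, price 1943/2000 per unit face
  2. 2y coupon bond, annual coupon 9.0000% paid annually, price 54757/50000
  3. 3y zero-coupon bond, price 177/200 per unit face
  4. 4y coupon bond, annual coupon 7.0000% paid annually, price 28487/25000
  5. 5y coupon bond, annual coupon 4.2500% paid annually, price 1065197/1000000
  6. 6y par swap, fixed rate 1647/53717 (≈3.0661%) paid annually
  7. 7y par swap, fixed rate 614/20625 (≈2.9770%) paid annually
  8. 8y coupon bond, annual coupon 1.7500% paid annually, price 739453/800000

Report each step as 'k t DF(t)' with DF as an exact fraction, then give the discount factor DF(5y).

1 1 1943/2000
2 2 1849/2000
3 3 177/200
4 4 883/1000
5 5 2181/2500
6 6 8353/10000
7 7 4079/5000
8 8 401/500
DF(5y) = 2181/2500 ≈ 0.872400

step 1 [1y] zero: DF = P = 1943/2000 ≈ 0.971500
step 2 [2y] bond c/1=9/100: DF=(54757/50000 − 9/100·(0.971500))/(1+9/100) = 1849/2000 ≈ 0.924500
step 3 [3y] zero: DF = P = 177/200 ≈ 0.885000
step 4 [4y] bond c/1=7/100: DF=(28487/25000 − 7/100·(0.971500+0.924500+0.885000))/(1+7/100) = 883/1000 ≈ 0.883000
step 5 [5y] bond c/1=17/400: DF=(1065197/1000000 − 17/400·(0.971500+0.924500+0.885000+0.883000))/(1+17/400) = 2181/2500 ≈ 0.872400
step 6 [6y] swap r/1=1647/53717: DF=(1 − 1647/53717·(0.971500+0.924500+0.885000+0.883000+0.872400))/(1+1647/53717) = 8353/10000 ≈ 0.835300
step 7 [7y] swap r/1=614/20625: DF=(1 − 614/20625·(0.971500+0.924500+0.885000+0.883000+0.872400+0.835300))/(1+614/20625) = 4079/5000 ≈ 0.815800
step 8 [8y] bond c/1=7/400: DF=(739453/800000 − 7/400·(0.971500+0.924500+0.885000+0.883000+0.872400+0.835300+0.815800))/(1+7/400) = 401/500 ≈ 0.802000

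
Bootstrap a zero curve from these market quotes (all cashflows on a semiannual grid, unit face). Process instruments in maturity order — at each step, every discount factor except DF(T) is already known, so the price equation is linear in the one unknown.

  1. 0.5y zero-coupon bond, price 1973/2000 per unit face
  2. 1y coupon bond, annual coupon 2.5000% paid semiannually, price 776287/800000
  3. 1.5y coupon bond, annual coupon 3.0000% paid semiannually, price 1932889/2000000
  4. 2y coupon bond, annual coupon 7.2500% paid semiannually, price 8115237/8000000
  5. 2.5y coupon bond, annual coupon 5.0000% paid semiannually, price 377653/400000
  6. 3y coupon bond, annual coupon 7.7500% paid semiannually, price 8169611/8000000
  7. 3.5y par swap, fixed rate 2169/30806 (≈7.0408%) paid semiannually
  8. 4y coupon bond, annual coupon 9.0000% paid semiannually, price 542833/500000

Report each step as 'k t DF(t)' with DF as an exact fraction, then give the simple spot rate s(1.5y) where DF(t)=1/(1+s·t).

1 1/2 1973/2000
2 1 4731/5000
3 3/2 2309/2500
4 2 879/1000
5 5/2 83/100
6 3 508/625
7 7/2 7831/10000
8 4 967/1250
s(1.5y) = (1/(2309/2500) − 1)/(3/2) = 382/6927 ≈ 5.5147%

step 1 [0.5y] zero: DF = P = 1973/2000 ≈ 0.986500
step 2 [1y] bond c/2=1/80: DF=(776287/800000 − 1/80·(0.986500))/(1+1/80) = 4731/5000 ≈ 0.946200
step 3 [1.5y] bond c/2=3/200: DF=(1932889/2000000 − 3/200·(0.986500+0.946200))/(1+3/200) = 2309/2500 ≈ 0.923600
step 4 [2y] bond c/2=29/800: DF=(8115237/8000000 − 29/800·(0.986500+0.946200+0.923600))/(1+29/800) = 879/1000 ≈ 0.879000
step 5 [2.5y] bond c/2=1/40: DF=(377653/400000 − 1/40·(0.986500+0.946200+0.923600+0.879000))/(1+1/40) = 83/100 ≈ 0.830000
step 6 [3y] bond c/2=31/800: DF=(8169611/8000000 − 31/800·(0.986500+0.946200+0.923600+0.879000+0.830000))/(1+31/800) = 508/625 ≈ 0.812800
step 7 [3.5y] swap r/2=2169/61612: DF=(1 − 2169/61612·(0.986500+0.946200+0.923600+0.879000+0.830000+0.812800))/(1+2169/61612) = 7831/10000 ≈ 0.783100
step 8 [4y] bond c/2=9/200: DF=(542833/500000 − 9/200·(0.986500+0.946200+0.923600+0.879000+0.830000+0.812800+0.783100))/(1+9/200) = 967/1250 ≈ 0.773600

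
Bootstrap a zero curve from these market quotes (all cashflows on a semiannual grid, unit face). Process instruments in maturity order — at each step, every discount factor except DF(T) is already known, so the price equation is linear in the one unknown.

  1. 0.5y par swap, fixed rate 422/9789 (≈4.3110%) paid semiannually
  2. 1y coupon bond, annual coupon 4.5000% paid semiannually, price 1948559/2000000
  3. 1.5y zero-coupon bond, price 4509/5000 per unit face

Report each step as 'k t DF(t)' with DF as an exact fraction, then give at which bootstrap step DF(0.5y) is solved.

1 1/2 9789/10000
2 1 9313/10000
3 3/2 4509/5000
DF(0.5y) is solved at step 1

step 1 [0.5y] swap r/2=211/9789: DF=(1 − 211/9789·(0))/(1+211/9789) = 9789/10000 ≈ 0.978900
step 2 [1y] bond c/2=9/400: DF=(1948559/2000000 − 9/400·(0.978900))/(1+9/400) = 9313/10000 ≈ 0.931300
step 3 [1.5y] zero: DF = P = 4509/5000 ≈ 0.901800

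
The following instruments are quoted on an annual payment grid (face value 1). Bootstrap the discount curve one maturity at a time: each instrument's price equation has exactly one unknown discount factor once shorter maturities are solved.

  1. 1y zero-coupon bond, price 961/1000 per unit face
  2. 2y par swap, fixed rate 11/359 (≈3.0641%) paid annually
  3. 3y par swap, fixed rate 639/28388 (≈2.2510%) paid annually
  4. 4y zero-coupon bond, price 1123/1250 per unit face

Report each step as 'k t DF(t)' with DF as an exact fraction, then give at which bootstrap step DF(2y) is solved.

step 1 [1y] zero: DF = P = 961/1000 ≈ 0.961000
step 2 [2y] swap r/1=11/359: DF=(1 − 11/359·(0.961000))/(1+11/359) = 9417/10000 ≈ 0.941700
step 3 [3y] swap r/1=639/28388: DF=(1 − 639/28388·(0.961000+0.941700))/(1+639/28388) = 9361/10000 ≈ 0.936100
step 4 [4y] zero: DF = P = 1123/1250 ≈ 0.898400

1 1 961/1000
2 2 9417/10000
3 3 9361/10000
4 4 1123/1250
DF(2y) is solved at step 2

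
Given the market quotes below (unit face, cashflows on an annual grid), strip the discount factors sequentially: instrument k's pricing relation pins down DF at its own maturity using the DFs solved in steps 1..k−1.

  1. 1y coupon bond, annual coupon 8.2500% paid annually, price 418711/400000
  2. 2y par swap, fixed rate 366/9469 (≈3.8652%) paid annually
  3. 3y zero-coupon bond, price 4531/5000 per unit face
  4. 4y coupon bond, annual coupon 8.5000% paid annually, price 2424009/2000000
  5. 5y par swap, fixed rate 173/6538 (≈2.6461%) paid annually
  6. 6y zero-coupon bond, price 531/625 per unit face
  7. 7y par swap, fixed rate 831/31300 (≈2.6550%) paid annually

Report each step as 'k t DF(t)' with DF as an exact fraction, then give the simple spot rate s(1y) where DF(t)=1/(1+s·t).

step 1 [1y] bond c/1=33/400: DF=(418711/400000 − 33/400·(0))/(1+33/400) = 967/1000 ≈ 0.967000
step 2 [2y] swap r/1=366/9469: DF=(1 − 366/9469·(0.967000))/(1+366/9469) = 2317/2500 ≈ 0.926800
step 3 [3y] zero: DF = P = 4531/5000 ≈ 0.906200
step 4 [4y] bond c/1=17/200: DF=(2424009/2000000 − 17/200·(0.967000+0.926800+0.906200))/(1+17/200) = 8977/10000 ≈ 0.897700
step 5 [5y] swap r/1=173/6538: DF=(1 − 173/6538·(0.967000+0.926800+0.906200+0.897700))/(1+173/6538) = 8789/10000 ≈ 0.878900
step 6 [6y] zero: DF = P = 531/625 ≈ 0.849600
step 7 [7y] swap r/1=831/31300: DF=(1 − 831/31300·(0.967000+0.926800+0.906200+0.897700+0.878900+0.849600))/(1+831/31300) = 4169/5000 ≈ 0.833800

1 1 967/1000
2 2 2317/2500
3 3 4531/5000
4 4 8977/10000
5 5 8789/10000
6 6 531/625
7 7 4169/5000
s(1y) = (1/(967/1000) − 1)/(1) = 33/967 ≈ 3.4126%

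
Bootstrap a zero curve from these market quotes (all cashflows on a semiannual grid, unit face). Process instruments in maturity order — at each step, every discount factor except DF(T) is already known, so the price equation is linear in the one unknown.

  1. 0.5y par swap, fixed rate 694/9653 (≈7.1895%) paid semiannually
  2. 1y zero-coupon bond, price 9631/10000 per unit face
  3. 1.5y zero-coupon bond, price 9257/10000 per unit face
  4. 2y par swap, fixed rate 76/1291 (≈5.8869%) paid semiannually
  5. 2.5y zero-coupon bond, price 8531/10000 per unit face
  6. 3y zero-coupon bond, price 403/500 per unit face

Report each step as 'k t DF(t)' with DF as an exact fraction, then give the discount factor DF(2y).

1 1/2 9653/10000
2 1 9631/10000
3 3/2 9257/10000
4 2 4449/5000
5 5/2 8531/10000
6 3 403/500
DF(2y) = 4449/5000 ≈ 0.889800

step 1 [0.5y] swap r/2=347/9653: DF=(1 − 347/9653·(0))/(1+347/9653) = 9653/10000 ≈ 0.965300
step 2 [1y] zero: DF = P = 9631/10000 ≈ 0.963100
step 3 [1.5y] zero: DF = P = 9257/10000 ≈ 0.925700
step 4 [2y] swap r/2=38/1291: DF=(1 − 38/1291·(0.965300+0.963100+0.925700))/(1+38/1291) = 4449/5000 ≈ 0.889800
step 5 [2.5y] zero: DF = P = 8531/10000 ≈ 0.853100
step 6 [3y] zero: DF = P = 403/500 ≈ 0.806000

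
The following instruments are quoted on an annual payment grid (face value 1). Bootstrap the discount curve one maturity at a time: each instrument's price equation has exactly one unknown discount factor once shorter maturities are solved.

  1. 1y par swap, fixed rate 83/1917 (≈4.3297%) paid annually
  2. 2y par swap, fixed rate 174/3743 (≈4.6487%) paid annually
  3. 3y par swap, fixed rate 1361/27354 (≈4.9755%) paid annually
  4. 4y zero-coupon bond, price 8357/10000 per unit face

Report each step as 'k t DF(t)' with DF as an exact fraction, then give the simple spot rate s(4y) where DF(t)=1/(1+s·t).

step 1 [1y] swap r/1=83/1917: DF=(1 − 83/1917·(0))/(1+83/1917) = 1917/2000 ≈ 0.958500
step 2 [2y] swap r/1=174/3743: DF=(1 − 174/3743·(0.958500))/(1+174/3743) = 913/1000 ≈ 0.913000
step 3 [3y] swap r/1=1361/27354: DF=(1 − 1361/27354·(0.958500+0.913000))/(1+1361/27354) = 8639/10000 ≈ 0.863900
step 4 [4y] zero: DF = P = 8357/10000 ≈ 0.835700

1 1 1917/2000
2 2 913/1000
3 3 8639/10000
4 4 8357/10000
s(4y) = (1/(8357/10000) − 1)/(4) = 1643/33428 ≈ 4.9150%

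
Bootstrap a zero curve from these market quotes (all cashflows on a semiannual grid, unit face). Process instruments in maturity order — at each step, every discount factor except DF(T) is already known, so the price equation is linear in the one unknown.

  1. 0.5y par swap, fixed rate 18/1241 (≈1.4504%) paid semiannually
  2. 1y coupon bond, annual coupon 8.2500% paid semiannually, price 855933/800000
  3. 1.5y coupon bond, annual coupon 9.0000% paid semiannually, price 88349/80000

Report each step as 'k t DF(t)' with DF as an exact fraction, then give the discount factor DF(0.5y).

step 1 [0.5y] swap r/2=9/1241: DF=(1 − 9/1241·(0))/(1+9/1241) = 1241/1250 ≈ 0.992800
step 2 [1y] bond c/2=33/800: DF=(855933/800000 − 33/800·(0.992800))/(1+33/800) = 4941/5000 ≈ 0.988200
step 3 [1.5y] bond c/2=9/200: DF=(88349/80000 − 9/200·(0.992800+0.988200))/(1+9/200) = 1943/2000 ≈ 0.971500

1 1/2 1241/1250
2 1 4941/5000
3 3/2 1943/2000
DF(0.5y) = 1241/1250 ≈ 0.992800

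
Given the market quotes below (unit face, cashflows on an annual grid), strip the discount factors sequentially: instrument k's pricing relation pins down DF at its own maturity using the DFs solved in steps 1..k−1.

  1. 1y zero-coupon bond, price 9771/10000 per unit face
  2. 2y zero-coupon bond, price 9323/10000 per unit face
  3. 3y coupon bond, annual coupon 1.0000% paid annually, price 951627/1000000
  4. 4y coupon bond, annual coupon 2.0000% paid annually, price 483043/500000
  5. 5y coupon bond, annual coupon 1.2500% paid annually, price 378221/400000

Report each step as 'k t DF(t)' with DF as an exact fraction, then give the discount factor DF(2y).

step 1 [1y] zero: DF = P = 9771/10000 ≈ 0.977100
step 2 [2y] zero: DF = P = 9323/10000 ≈ 0.932300
step 3 [3y] bond c/1=1/100: DF=(951627/1000000 − 1/100·(0.977100+0.932300))/(1+1/100) = 9233/10000 ≈ 0.923300
step 4 [4y] bond c/1=1/50: DF=(483043/500000 − 1/50·(0.977100+0.932300+0.923300))/(1+1/50) = 2229/2500 ≈ 0.891600
step 5 [5y] bond c/1=1/80: DF=(378221/400000 − 1/80·(0.977100+0.932300+0.923300+0.891600))/(1+1/80) = 8879/10000 ≈ 0.887900

1 1 9771/10000
2 2 9323/10000
3 3 9233/10000
4 4 2229/2500
5 5 8879/10000
DF(2y) = 9323/10000 ≈ 0.932300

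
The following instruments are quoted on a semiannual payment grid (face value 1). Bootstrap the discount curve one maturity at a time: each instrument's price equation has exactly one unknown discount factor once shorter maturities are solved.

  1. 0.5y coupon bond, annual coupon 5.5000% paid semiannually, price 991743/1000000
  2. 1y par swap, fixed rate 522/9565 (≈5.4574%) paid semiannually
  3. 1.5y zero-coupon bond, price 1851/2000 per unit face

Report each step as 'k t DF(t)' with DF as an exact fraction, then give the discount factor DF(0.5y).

step 1 [0.5y] bond c/2=11/400: DF=(991743/1000000 − 11/400·(0))/(1+11/400) = 2413/2500 ≈ 0.965200
step 2 [1y] swap r/2=261/9565: DF=(1 − 261/9565·(0.965200))/(1+261/9565) = 4739/5000 ≈ 0.947800
step 3 [1.5y] zero: DF = P = 1851/2000 ≈ 0.925500

1 1/2 2413/2500
2 1 4739/5000
3 3/2 1851/2000
DF(0.5y) = 2413/2500 ≈ 0.965200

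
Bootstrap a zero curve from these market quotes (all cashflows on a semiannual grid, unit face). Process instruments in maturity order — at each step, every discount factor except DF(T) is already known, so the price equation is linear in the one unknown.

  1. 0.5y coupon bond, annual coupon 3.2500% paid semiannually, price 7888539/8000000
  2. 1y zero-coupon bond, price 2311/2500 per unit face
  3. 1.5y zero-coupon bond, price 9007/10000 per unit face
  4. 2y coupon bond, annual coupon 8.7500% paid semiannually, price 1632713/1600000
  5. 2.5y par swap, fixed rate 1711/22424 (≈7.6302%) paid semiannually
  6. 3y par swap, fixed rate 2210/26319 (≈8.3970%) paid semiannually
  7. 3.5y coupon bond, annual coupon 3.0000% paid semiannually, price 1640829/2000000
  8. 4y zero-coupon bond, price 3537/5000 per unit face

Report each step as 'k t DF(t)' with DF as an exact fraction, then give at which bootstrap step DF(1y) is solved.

1 1/2 9703/10000
2 1 2311/2500
3 3/2 9007/10000
4 2 1721/2000
5 5/2 8289/10000
6 3 779/1000
7 7/2 1461/2000
8 4 3537/5000
DF(1y) is solved at step 2

step 1 [0.5y] bond c/2=13/800: DF=(7888539/8000000 − 13/800·(0))/(1+13/800) = 9703/10000 ≈ 0.970300
step 2 [1y] zero: DF = P = 2311/2500 ≈ 0.924400
step 3 [1.5y] zero: DF = P = 9007/10000 ≈ 0.900700
step 4 [2y] bond c/2=7/160: DF=(1632713/1600000 − 7/160·(0.970300+0.924400+0.900700))/(1+7/160) = 1721/2000 ≈ 0.860500
step 5 [2.5y] swap r/2=1711/44848: DF=(1 − 1711/44848·(0.970300+0.924400+0.900700+0.860500))/(1+1711/44848) = 8289/10000 ≈ 0.828900
step 6 [3y] swap r/2=1105/26319: DF=(1 − 1105/26319·(0.970300+0.924400+0.900700+0.860500+0.828900))/(1+1105/26319) = 779/1000 ≈ 0.779000
step 7 [3.5y] bond c/2=3/200: DF=(1640829/2000000 − 3/200·(0.970300+0.924400+0.900700+0.860500+0.828900+0.779000))/(1+3/200) = 1461/2000 ≈ 0.730500
step 8 [4y] zero: DF = P = 3537/5000 ≈ 0.707400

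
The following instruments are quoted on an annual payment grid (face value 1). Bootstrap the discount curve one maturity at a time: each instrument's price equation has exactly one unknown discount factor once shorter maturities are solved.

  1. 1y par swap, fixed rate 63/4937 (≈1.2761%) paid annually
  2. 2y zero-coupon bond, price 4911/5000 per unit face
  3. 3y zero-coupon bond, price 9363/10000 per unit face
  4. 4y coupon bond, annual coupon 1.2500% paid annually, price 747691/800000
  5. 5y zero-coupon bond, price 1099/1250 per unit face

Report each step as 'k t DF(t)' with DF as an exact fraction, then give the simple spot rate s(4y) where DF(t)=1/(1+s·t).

step 1 [1y] swap r/1=63/4937: DF=(1 − 63/4937·(0))/(1+63/4937) = 4937/5000 ≈ 0.987400
step 2 [2y] zero: DF = P = 4911/5000 ≈ 0.982200
step 3 [3y] zero: DF = P = 9363/10000 ≈ 0.936300
step 4 [4y] bond c/1=1/80: DF=(747691/800000 − 1/80·(0.987400+0.982200+0.936300))/(1+1/80) = 1109/1250 ≈ 0.887200
step 5 [5y] zero: DF = P = 1099/1250 ≈ 0.879200

1 1 4937/5000
2 2 4911/5000
3 3 9363/10000
4 4 1109/1250
5 5 1099/1250
s(4y) = (1/(1109/1250) − 1)/(4) = 141/4436 ≈ 3.1785%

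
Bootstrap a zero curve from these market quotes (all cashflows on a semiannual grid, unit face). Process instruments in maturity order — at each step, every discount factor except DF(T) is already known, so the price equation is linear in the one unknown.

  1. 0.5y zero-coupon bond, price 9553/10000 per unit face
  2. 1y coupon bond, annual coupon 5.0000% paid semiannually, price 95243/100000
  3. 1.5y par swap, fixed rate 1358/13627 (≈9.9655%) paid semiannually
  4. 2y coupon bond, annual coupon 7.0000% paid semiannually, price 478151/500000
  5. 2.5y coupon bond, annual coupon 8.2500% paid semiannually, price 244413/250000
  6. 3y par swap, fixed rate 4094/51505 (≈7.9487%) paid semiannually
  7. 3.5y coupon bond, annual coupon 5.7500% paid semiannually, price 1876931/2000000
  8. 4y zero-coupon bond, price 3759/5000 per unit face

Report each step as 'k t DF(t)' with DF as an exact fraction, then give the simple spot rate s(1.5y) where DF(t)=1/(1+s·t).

1 1/2 9553/10000
2 1 9059/10000
3 3/2 4321/5000
4 2 4159/5000
5 5/2 399/500
6 3 7953/10000
7 7/2 7683/10000
8 4 3759/5000
s(1.5y) = (1/(4321/5000) − 1)/(3/2) = 1358/12963 ≈ 10.4760%

step 1 [0.5y] zero: DF = P = 9553/10000 ≈ 0.955300
step 2 [1y] bond c/2=1/40: DF=(95243/100000 − 1/40·(0.955300))/(1+1/40) = 9059/10000 ≈ 0.905900
step 3 [1.5y] swap r/2=679/13627: DF=(1 − 679/13627·(0.955300+0.905900))/(1+679/13627) = 4321/5000 ≈ 0.864200
step 4 [2y] bond c/2=7/200: DF=(478151/500000 − 7/200·(0.955300+0.905900+0.864200))/(1+7/200) = 4159/5000 ≈ 0.831800
step 5 [2.5y] bond c/2=33/800: DF=(244413/250000 − 33/800·(0.955300+0.905900+0.864200+0.831800))/(1+33/800) = 399/500 ≈ 0.798000
step 6 [3y] swap r/2=2047/51505: DF=(1 − 2047/51505·(0.955300+0.905900+0.864200+0.831800+0.798000))/(1+2047/51505) = 7953/10000 ≈ 0.795300
step 7 [3.5y] bond c/2=23/800: DF=(1876931/2000000 − 23/800·(0.955300+0.905900+0.864200+0.831800+0.798000+0.795300))/(1+23/800) = 7683/10000 ≈ 0.768300
step 8 [4y] zero: DF = P = 3759/5000 ≈ 0.751800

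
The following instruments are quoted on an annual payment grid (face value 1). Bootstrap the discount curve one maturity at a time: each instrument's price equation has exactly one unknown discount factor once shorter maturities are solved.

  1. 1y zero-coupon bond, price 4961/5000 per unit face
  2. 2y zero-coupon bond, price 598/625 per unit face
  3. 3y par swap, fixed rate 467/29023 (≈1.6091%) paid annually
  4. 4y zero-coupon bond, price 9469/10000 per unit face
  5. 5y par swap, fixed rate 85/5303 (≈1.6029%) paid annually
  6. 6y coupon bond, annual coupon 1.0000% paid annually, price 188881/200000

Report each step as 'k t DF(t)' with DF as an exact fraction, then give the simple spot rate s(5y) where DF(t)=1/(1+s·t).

1 1 4961/5000
2 2 598/625
3 3 9533/10000
4 4 9469/10000
5 5 1847/2000
6 6 4439/5000
s(5y) = (1/(1847/2000) − 1)/(5) = 153/9235 ≈ 1.6567%

step 1 [1y] zero: DF = P = 4961/5000 ≈ 0.992200
step 2 [2y] zero: DF = P = 598/625 ≈ 0.956800
step 3 [3y] swap r/1=467/29023: DF=(1 − 467/29023·(0.992200+0.956800))/(1+467/29023) = 9533/10000 ≈ 0.953300
step 4 [4y] zero: DF = P = 9469/10000 ≈ 0.946900
step 5 [5y] swap r/1=85/5303: DF=(1 − 85/5303·(0.992200+0.956800+0.953300+0.946900))/(1+85/5303) = 1847/2000 ≈ 0.923500
step 6 [6y] bond c/1=1/100: DF=(188881/200000 − 1/100·(0.992200+0.956800+0.953300+0.946900+0.923500))/(1+1/100) = 4439/5000 ≈ 0.887800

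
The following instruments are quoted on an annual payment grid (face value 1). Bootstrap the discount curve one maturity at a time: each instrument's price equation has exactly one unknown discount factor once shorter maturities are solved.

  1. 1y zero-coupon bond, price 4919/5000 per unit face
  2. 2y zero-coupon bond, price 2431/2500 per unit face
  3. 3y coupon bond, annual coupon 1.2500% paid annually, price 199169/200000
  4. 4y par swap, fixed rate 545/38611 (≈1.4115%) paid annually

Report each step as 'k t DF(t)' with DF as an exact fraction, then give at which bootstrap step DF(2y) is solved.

step 1 [1y] zero: DF = P = 4919/5000 ≈ 0.983800
step 2 [2y] zero: DF = P = 2431/2500 ≈ 0.972400
step 3 [3y] bond c/1=1/80: DF=(199169/200000 − 1/80·(0.983800+0.972400))/(1+1/80) = 4797/5000 ≈ 0.959400
step 4 [4y] swap r/1=545/38611: DF=(1 − 545/38611·(0.983800+0.972400+0.959400))/(1+545/38611) = 1891/2000 ≈ 0.945500

1 1 4919/5000
2 2 2431/2500
3 3 4797/5000
4 4 1891/2000
DF(2y) is solved at step 2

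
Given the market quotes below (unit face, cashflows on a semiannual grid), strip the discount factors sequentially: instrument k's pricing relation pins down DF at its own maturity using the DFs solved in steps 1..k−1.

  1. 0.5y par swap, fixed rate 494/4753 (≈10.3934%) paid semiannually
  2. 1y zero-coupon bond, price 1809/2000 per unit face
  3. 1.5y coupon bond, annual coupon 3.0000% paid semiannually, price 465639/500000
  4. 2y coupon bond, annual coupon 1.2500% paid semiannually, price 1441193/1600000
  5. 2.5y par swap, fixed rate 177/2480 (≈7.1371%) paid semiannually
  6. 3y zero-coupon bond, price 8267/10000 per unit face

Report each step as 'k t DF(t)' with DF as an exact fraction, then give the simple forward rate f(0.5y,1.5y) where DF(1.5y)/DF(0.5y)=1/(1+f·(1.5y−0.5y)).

1 1/2 4753/5000
2 1 1809/2000
3 3/2 8901/10000
4 2 8781/10000
5 5/2 8407/10000
6 3 8267/10000
f(0.5y,1.5y) = ((4753/5000)/(8901/10000) − 1)/(1) = 605/8901 ≈ 6.7970%

step 1 [0.5y] swap r/2=247/4753: DF=(1 − 247/4753·(0))/(1+247/4753) = 4753/5000 ≈ 0.950600
step 2 [1y] zero: DF = P = 1809/2000 ≈ 0.904500
step 3 [1.5y] bond c/2=3/200: DF=(465639/500000 − 3/200·(0.950600+0.904500))/(1+3/200) = 8901/10000 ≈ 0.890100
step 4 [2y] bond c/2=1/160: DF=(1441193/1600000 − 1/160·(0.950600+0.904500+0.890100))/(1+1/160) = 8781/10000 ≈ 0.878100
step 5 [2.5y] swap r/2=177/4960: DF=(1 − 177/4960·(0.950600+0.904500+0.890100+0.878100))/(1+177/4960) = 8407/10000 ≈ 0.840700
step 6 [3y] zero: DF = P = 8267/10000 ≈ 0.826700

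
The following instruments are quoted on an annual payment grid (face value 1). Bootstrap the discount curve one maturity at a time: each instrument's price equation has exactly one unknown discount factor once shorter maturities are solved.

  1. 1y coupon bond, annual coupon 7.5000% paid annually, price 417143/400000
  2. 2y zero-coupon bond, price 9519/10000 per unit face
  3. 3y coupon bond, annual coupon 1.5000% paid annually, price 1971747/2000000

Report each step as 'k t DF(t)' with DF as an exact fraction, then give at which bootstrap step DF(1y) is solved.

step 1 [1y] bond c/1=3/40: DF=(417143/400000 − 3/40·(0))/(1+3/40) = 9701/10000 ≈ 0.970100
step 2 [2y] zero: DF = P = 9519/10000 ≈ 0.951900
step 3 [3y] bond c/1=3/200: DF=(1971747/2000000 − 3/200·(0.970100+0.951900))/(1+3/200) = 9429/10000 ≈ 0.942900

1 1 9701/10000
2 2 9519/10000
3 3 9429/10000
DF(1y) is solved at step 1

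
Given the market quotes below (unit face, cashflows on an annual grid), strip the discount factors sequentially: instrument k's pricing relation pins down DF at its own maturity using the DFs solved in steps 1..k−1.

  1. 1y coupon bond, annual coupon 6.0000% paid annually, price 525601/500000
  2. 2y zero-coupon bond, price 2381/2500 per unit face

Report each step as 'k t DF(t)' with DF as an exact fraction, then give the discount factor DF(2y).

1 1 9917/10000
2 2 2381/2500
DF(2y) = 2381/2500 ≈ 0.952400

step 1 [1y] bond c/1=3/50: DF=(525601/500000 − 3/50·(0))/(1+3/50) = 9917/10000 ≈ 0.991700
step 2 [2y] zero: DF = P = 2381/2500 ≈ 0.952400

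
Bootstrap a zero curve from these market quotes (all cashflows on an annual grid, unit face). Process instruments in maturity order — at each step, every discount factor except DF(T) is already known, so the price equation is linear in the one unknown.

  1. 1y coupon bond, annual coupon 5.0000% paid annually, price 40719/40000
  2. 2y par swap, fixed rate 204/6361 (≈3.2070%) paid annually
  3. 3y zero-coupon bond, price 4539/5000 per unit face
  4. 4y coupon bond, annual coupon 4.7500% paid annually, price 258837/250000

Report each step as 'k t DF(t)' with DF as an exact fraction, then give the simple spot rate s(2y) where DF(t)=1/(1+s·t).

step 1 [1y] bond c/1=1/20: DF=(40719/40000 − 1/20·(0))/(1+1/20) = 1939/2000 ≈ 0.969500
step 2 [2y] swap r/1=204/6361: DF=(1 − 204/6361·(0.969500))/(1+204/6361) = 2347/2500 ≈ 0.938800
step 3 [3y] zero: DF = P = 4539/5000 ≈ 0.907800
step 4 [4y] bond c/1=19/400: DF=(258837/250000 − 19/400·(0.969500+0.938800+0.907800))/(1+19/400) = 8607/10000 ≈ 0.860700

1 1 1939/2000
2 2 2347/2500
3 3 4539/5000
4 4 8607/10000
s(2y) = (1/(2347/2500) − 1)/(2) = 153/4694 ≈ 3.2595%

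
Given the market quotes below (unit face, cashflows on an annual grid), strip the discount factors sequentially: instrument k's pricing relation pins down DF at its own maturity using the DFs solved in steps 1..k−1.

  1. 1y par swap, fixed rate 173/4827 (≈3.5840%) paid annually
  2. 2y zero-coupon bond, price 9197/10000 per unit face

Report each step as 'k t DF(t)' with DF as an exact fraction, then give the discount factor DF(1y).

step 1 [1y] swap r/1=173/4827: DF=(1 − 173/4827·(0))/(1+173/4827) = 4827/5000 ≈ 0.965400
step 2 [2y] zero: DF = P = 9197/10000 ≈ 0.919700

1 1 4827/5000
2 2 9197/10000
DF(1y) = 4827/5000 ≈ 0.965400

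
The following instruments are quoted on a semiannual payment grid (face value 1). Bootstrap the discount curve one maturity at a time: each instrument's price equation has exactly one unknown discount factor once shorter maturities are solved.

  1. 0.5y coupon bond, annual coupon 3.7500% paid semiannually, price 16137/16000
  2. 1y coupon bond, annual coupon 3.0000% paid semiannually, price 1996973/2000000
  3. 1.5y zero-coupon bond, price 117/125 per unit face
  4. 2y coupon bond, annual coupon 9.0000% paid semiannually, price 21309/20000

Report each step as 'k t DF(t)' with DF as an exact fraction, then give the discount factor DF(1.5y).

step 1 [0.5y] bond c/2=3/160: DF=(16137/16000 − 3/160·(0))/(1+3/160) = 99/100 ≈ 0.990000
step 2 [1y] bond c/2=3/200: DF=(1996973/2000000 − 3/200·(0.990000))/(1+3/200) = 9691/10000 ≈ 0.969100
step 3 [1.5y] zero: DF = P = 117/125 ≈ 0.936000
step 4 [2y] bond c/2=9/200: DF=(21309/20000 − 9/200·(0.990000+0.969100+0.936000))/(1+9/200) = 8949/10000 ≈ 0.894900

1 1/2 99/100
2 1 9691/10000
3 3/2 117/125
4 2 8949/10000
DF(1.5y) = 117/125 ≈ 0.936000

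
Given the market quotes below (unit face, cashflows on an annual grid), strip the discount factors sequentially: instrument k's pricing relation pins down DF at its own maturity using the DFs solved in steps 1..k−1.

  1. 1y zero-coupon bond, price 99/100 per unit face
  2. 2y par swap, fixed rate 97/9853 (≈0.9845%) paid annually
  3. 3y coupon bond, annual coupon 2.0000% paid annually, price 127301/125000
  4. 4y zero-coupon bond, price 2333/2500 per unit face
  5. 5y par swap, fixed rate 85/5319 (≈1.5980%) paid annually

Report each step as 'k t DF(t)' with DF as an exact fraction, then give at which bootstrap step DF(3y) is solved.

1 1 99/100
2 2 4903/5000
3 3 4799/5000
4 4 2333/2500
5 5 1847/2000
DF(3y) is solved at step 3

step 1 [1y] zero: DF = P = 99/100 ≈ 0.990000
step 2 [2y] swap r/1=97/9853: DF=(1 − 97/9853·(0.990000))/(1+97/9853) = 4903/5000 ≈ 0.980600
step 3 [3y] bond c/1=1/50: DF=(127301/125000 − 1/50·(0.990000+0.980600))/(1+1/50) = 4799/5000 ≈ 0.959800
step 4 [4y] zero: DF = P = 2333/2500 ≈ 0.933200
step 5 [5y] swap r/1=85/5319: DF=(1 − 85/5319·(0.990000+0.980600+0.959800+0.933200))/(1+85/5319) = 1847/2000 ≈ 0.923500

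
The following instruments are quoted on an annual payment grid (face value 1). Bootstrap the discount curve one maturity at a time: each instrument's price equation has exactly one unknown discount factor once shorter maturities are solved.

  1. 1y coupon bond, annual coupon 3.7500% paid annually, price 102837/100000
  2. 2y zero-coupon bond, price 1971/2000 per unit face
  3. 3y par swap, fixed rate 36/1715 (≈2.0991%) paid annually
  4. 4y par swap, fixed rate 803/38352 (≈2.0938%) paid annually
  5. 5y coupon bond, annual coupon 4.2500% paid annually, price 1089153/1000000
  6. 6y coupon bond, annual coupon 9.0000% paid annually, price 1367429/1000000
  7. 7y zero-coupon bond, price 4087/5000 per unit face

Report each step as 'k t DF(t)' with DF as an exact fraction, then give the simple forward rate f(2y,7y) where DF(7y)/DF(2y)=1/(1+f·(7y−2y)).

step 1 [1y] bond c/1=3/80: DF=(102837/100000 − 3/80·(0))/(1+3/80) = 1239/1250 ≈ 0.991200
step 2 [2y] zero: DF = P = 1971/2000 ≈ 0.985500
step 3 [3y] swap r/1=36/1715: DF=(1 − 36/1715·(0.991200+0.985500))/(1+36/1715) = 2347/2500 ≈ 0.938800
step 4 [4y] swap r/1=803/38352: DF=(1 − 803/38352·(0.991200+0.985500+0.938800))/(1+803/38352) = 9197/10000 ≈ 0.919700
step 5 [5y] bond c/1=17/400: DF=(1089153/1000000 − 17/400·(0.991200+0.985500+0.938800+0.919700))/(1+17/400) = 2221/2500 ≈ 0.888400
step 6 [6y] bond c/1=9/100: DF=(1367429/1000000 − 9/100·(0.991200+0.985500+0.938800+0.919700+0.888400))/(1+9/100) = 1729/2000 ≈ 0.864500
step 7 [7y] zero: DF = P = 4087/5000 ≈ 0.817400

1 1 1239/1250
2 2 1971/2000
3 3 2347/2500
4 4 9197/10000
5 5 2221/2500
6 6 1729/2000
7 7 4087/5000
f(2y,7y) = ((1971/2000)/(4087/5000) − 1)/(5) = 1681/40870 ≈ 4.1130%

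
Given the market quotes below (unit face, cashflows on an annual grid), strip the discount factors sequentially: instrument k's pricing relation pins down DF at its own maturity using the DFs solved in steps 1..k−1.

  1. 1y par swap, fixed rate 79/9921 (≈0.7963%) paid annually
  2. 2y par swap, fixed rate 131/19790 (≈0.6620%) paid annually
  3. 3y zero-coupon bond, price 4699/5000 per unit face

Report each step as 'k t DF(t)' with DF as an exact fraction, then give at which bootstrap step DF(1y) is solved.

1 1 9921/10000
2 2 9869/10000
3 3 4699/5000
DF(1y) is solved at step 1

step 1 [1y] swap r/1=79/9921: DF=(1 − 79/9921·(0))/(1+79/9921) = 9921/10000 ≈ 0.992100
step 2 [2y] swap r/1=131/19790: DF=(1 − 131/19790·(0.992100))/(1+131/19790) = 9869/10000 ≈ 0.986900
step 3 [3y] zero: DF = P = 4699/5000 ≈ 0.939800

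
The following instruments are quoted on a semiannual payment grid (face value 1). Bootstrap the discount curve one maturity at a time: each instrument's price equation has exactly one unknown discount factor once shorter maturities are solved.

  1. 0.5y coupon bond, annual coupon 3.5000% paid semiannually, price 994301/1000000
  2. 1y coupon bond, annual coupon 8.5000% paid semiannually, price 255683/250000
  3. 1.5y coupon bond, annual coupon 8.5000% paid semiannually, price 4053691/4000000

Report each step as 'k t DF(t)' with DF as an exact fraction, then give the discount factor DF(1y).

1 1/2 2443/2500
2 1 2353/2500
3 3/2 8939/10000
DF(1y) = 2353/2500 ≈ 0.941200

step 1 [0.5y] bond c/2=7/400: DF=(994301/1000000 − 7/400·(0))/(1+7/400) = 2443/2500 ≈ 0.977200
step 2 [1y] bond c/2=17/400: DF=(255683/250000 − 17/400·(0.977200))/(1+17/400) = 2353/2500 ≈ 0.941200
step 3 [1.5y] bond c/2=17/400: DF=(4053691/4000000 − 17/400·(0.977200+0.941200))/(1+17/400) = 8939/10000 ≈ 0.893900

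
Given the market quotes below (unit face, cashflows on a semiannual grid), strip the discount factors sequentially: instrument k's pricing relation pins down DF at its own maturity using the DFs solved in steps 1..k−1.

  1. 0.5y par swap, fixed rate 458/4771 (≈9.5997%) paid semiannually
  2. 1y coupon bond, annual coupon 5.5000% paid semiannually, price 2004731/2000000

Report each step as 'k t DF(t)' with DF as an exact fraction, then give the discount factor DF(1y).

step 1 [0.5y] swap r/2=229/4771: DF=(1 − 229/4771·(0))/(1+229/4771) = 4771/5000 ≈ 0.954200
step 2 [1y] bond c/2=11/400: DF=(2004731/2000000 − 11/400·(0.954200))/(1+11/400) = 19/20 ≈ 0.950000

1 1/2 4771/5000
2 1 19/20
DF(1y) = 19/20 ≈ 0.950000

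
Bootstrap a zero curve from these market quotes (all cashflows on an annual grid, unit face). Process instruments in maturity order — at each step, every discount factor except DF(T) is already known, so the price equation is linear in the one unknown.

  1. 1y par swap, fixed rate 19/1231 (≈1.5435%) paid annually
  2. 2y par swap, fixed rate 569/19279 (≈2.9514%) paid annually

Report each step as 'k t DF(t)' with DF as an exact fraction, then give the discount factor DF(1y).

step 1 [1y] swap r/1=19/1231: DF=(1 − 19/1231·(0))/(1+19/1231) = 1231/1250 ≈ 0.984800
step 2 [2y] swap r/1=569/19279: DF=(1 − 569/19279·(0.984800))/(1+569/19279) = 9431/10000 ≈ 0.943100

1 1 1231/1250
2 2 9431/10000
DF(1y) = 1231/1250 ≈ 0.984800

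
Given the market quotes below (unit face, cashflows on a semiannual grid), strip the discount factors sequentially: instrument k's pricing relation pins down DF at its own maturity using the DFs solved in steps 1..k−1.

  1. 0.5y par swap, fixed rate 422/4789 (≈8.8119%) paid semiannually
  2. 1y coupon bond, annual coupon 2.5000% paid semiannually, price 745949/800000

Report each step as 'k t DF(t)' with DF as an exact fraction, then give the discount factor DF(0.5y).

step 1 [0.5y] swap r/2=211/4789: DF=(1 − 211/4789·(0))/(1+211/4789) = 4789/5000 ≈ 0.957800
step 2 [1y] bond c/2=1/80: DF=(745949/800000 − 1/80·(0.957800))/(1+1/80) = 9091/10000 ≈ 0.909100

1 1/2 4789/5000
2 1 9091/10000
DF(0.5y) = 4789/5000 ≈ 0.957800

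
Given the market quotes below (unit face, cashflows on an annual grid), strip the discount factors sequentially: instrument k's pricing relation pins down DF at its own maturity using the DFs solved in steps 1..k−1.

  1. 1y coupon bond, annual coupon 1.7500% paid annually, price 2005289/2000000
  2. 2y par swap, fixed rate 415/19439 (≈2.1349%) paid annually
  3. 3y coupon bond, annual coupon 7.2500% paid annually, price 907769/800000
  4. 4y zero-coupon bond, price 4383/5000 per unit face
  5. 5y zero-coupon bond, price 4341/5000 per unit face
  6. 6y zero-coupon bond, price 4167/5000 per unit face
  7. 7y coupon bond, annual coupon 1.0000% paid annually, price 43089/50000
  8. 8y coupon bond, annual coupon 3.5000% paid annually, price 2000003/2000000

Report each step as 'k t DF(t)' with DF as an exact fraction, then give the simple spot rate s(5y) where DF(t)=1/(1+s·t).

step 1 [1y] bond c/1=7/400: DF=(2005289/2000000 − 7/400·(0))/(1+7/400) = 4927/5000 ≈ 0.985400
step 2 [2y] swap r/1=415/19439: DF=(1 − 415/19439·(0.985400))/(1+415/19439) = 1917/2000 ≈ 0.958500
step 3 [3y] bond c/1=29/400: DF=(907769/800000 − 29/400·(0.985400+0.958500))/(1+29/400) = 4633/5000 ≈ 0.926600
step 4 [4y] zero: DF = P = 4383/5000 ≈ 0.876600
step 5 [5y] zero: DF = P = 4341/5000 ≈ 0.868200
step 6 [6y] zero: DF = P = 4167/5000 ≈ 0.833400
step 7 [7y] bond c/1=1/100: DF=(43089/50000 − 1/100·(0.985400+0.958500+0.926600+0.876600+0.868200+0.833400))/(1+1/100) = 7993/10000 ≈ 0.799300
step 8 [8y] bond c/1=7/200: DF=(2000003/2000000 − 7/200·(0.985400+0.958500+0.926600+0.876600+0.868200+0.833400+0.799300))/(1+7/200) = 7549/10000 ≈ 0.754900

1 1 4927/5000
2 2 1917/2000
3 3 4633/5000
4 4 4383/5000
5 5 4341/5000
6 6 4167/5000
7 7 7993/10000
8 8 7549/10000
s(5y) = (1/(4341/5000) − 1)/(5) = 659/21705 ≈ 3.0362%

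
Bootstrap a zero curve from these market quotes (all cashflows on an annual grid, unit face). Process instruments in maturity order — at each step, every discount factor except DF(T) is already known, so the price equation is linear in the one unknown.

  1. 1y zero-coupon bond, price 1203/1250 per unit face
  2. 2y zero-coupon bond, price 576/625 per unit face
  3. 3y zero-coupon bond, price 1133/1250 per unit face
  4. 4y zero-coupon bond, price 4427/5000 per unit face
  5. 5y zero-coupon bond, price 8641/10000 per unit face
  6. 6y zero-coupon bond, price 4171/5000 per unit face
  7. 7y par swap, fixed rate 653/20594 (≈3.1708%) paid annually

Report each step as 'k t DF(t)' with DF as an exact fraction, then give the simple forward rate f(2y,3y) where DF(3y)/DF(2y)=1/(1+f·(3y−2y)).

1 1 1203/1250
2 2 576/625
3 3 1133/1250
4 4 4427/5000
5 5 8641/10000
6 6 4171/5000
7 7 8041/10000
f(2y,3y) = ((576/625)/(1133/1250) − 1)/(1) = 19/1133 ≈ 1.6770%

step 1 [1y] zero: DF = P = 1203/1250 ≈ 0.962400
step 2 [2y] zero: DF = P = 576/625 ≈ 0.921600
step 3 [3y] zero: DF = P = 1133/1250 ≈ 0.906400
step 4 [4y] zero: DF = P = 4427/5000 ≈ 0.885400
step 5 [5y] zero: DF = P = 8641/10000 ≈ 0.864100
step 6 [6y] zero: DF = P = 4171/5000 ≈ 0.834200
step 7 [7y] swap r/1=653/20594: DF=(1 − 653/20594·(0.962400+0.921600+0.906400+0.885400+0.864100+0.834200))/(1+653/20594) = 8041/10000 ≈ 0.804100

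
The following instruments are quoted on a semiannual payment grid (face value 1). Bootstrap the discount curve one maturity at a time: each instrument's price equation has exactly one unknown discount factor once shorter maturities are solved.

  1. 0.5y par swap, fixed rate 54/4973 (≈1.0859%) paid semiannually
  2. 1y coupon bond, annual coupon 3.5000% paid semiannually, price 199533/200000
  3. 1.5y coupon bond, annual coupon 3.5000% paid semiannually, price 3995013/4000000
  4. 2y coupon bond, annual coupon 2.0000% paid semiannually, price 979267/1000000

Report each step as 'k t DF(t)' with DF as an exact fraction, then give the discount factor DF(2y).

1 1/2 4973/5000
2 1 4817/5000
3 3/2 9479/10000
4 2 588/625
DF(2y) = 588/625 ≈ 0.940800

step 1 [0.5y] swap r/2=27/4973: DF=(1 − 27/4973·(0))/(1+27/4973) = 4973/5000 ≈ 0.994600
step 2 [1y] bond c/2=7/400: DF=(199533/200000 − 7/400·(0.994600))/(1+7/400) = 4817/5000 ≈ 0.963400
step 3 [1.5y] bond c/2=7/400: DF=(3995013/4000000 − 7/400·(0.994600+0.963400))/(1+7/400) = 9479/10000 ≈ 0.947900
step 4 [2y] bond c/2=1/100: DF=(979267/1000000 − 1/100·(0.994600+0.963400+0.947900))/(1+1/100) = 588/625 ≈ 0.940800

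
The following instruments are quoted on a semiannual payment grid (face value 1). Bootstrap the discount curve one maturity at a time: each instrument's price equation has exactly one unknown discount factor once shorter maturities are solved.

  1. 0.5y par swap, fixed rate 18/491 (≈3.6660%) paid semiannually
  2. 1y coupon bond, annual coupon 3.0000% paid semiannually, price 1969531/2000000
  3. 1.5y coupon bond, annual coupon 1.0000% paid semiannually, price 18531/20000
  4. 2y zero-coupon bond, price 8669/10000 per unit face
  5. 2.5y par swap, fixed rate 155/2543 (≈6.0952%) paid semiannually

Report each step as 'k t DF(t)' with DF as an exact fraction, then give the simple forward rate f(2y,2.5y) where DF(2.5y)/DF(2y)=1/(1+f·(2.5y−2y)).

step 1 [0.5y] swap r/2=9/491: DF=(1 − 9/491·(0))/(1+9/491) = 491/500 ≈ 0.982000
step 2 [1y] bond c/2=3/200: DF=(1969531/2000000 − 3/200·(0.982000))/(1+3/200) = 9557/10000 ≈ 0.955700
step 3 [1.5y] bond c/2=1/200: DF=(18531/20000 − 1/200·(0.982000+0.955700))/(1+1/200) = 9123/10000 ≈ 0.912300
step 4 [2y] zero: DF = P = 8669/10000 ≈ 0.866900
step 5 [2.5y] swap r/2=155/5086: DF=(1 − 155/5086·(0.982000+0.955700+0.912300+0.866900))/(1+155/5086) = 1721/2000 ≈ 0.860500

1 1/2 491/500
2 1 9557/10000
3 3/2 9123/10000
4 2 8669/10000
5 5/2 1721/2000
f(2y,2.5y) = ((8669/10000)/(1721/2000) − 1)/(1/2) = 128/8605 ≈ 1.4875%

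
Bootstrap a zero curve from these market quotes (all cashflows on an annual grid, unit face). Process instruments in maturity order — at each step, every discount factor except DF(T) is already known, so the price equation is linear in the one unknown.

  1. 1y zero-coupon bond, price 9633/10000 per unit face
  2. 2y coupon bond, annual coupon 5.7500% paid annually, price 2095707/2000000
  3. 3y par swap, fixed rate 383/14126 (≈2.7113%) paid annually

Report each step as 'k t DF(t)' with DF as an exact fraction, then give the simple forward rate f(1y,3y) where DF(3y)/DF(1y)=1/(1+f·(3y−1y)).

1 1 9633/10000
2 2 1877/2000
3 3 4617/5000
f(1y,3y) = ((9633/10000)/(4617/5000) − 1)/(2) = 7/324 ≈ 2.1605%

step 1 [1y] zero: DF = P = 9633/10000 ≈ 0.963300
step 2 [2y] bond c/1=23/400: DF=(2095707/2000000 − 23/400·(0.963300))/(1+23/400) = 1877/2000 ≈ 0.938500
step 3 [3y] swap r/1=383/14126: DF=(1 − 383/14126·(0.963300+0.938500))/(1+383/14126) = 4617/5000 ≈ 0.923400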